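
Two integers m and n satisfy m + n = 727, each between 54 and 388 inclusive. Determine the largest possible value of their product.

132132

mn = m(727 − m) is maximized when m is as near 727/2 as the bounds allow.
Taking m = 363 and n = 364 (both in [54, 388]) gives mn = 132132.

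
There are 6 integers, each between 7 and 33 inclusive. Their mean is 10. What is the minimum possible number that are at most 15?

4

The total is 6 × 10 = 60.
Each value above 15 is at least 16, contributing at least 16 − 7 = 9 above the floor 7.
The sum exceeds the floor total 42 by 18, so at most ⌊18/9⌋ = 2 exceed 15, and at least 4 are ≤ 15.
Exactly 4 works: 4 values at 7 and 2 at 16 total 60.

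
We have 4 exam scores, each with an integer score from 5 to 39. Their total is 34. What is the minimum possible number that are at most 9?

If only k of them are at most 9, the other 4 − k are at least 10, so the total is at least (4 − k)·10 + k·5.
This is ≤ 34, so (4 − k)·10 + 5k ≤ 34, which gives k ≥ 2.
Exactly 2 works: 2 values at 5 and 2 at 10 total 30; raise one of the low values by 4 (still ≤ 9) to hit 34.

2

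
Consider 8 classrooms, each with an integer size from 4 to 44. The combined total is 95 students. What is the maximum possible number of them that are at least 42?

1

Suppose k of them are at least 42. Those contribute at least 42 each and the other 8 − k at least 4 each.
So the total is at least 42k + 4(8 − k) = 32 + 38k. This must be ≤ 95, giving k ≤ 1.
k = 1 is achieved by 1 value at 42 and 7 at 4, total 70; add 25 to one value (staying below 42) to reach 95.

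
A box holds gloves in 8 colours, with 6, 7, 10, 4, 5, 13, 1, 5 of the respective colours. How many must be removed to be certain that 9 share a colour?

45

In the worst case you take as many as possible of each colour without reaching 9: 6 + 7 + 8 + 4 + 5 + 8 + 1 + 5 = 44.
The next one must give 9 of some colour, so 44 + 1 = 45.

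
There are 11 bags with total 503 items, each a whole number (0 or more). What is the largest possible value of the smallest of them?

45

If every one of the 11 were at least 46, the total would be at least 11 × 46 = 506 > 503.
Achievable: 3 of them at 45 and 8 at 46 total 503.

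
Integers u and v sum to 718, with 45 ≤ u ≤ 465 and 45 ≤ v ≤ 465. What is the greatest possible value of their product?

128881

With u + v fixed, uv peaks when the two are closest together.
Taking u = 359 and v = 359 (both in [45, 465]) gives uv = 128881.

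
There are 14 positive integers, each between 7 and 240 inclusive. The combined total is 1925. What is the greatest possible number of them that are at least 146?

13

If k of the values are ≥ 146, the total is ≥ 146k + 7(14 − k).
Setting 146k + 7(14 − k) ≤ 1925 gives 139k ≤ 1827, so k ≤ 13.
k = 13 is achieved by 13 values at 146 and 1 at 7, total 1905; add 20 to one value (staying below 146) to reach 1925.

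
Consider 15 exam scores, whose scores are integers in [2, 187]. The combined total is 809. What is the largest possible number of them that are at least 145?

5

Suppose k of them are at least 145. Those contribute at least 145 each and the other 15 − k at least 2 each.
So the total is at least 145k + 2(15 − k) = 30 + 143k. This must be ≤ 809, giving k ≤ 5.
k = 5 is achieved by 5 values at 145 and 10 at 2, total 745; add 64 to one value (staying below 145) to reach 809.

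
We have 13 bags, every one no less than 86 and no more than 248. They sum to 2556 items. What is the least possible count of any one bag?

86

Minimizing one value means maximizing the remaining 12.
The other 12 can take up 12 × 248 = 2976 ≥ 2556 − 86, so one bag can sit at its floor of 86.
Achievable: one at 86 and the other 12 totalling 2470, which fits since 12 × 86 ≤ 2470 ≤ 12 × 248.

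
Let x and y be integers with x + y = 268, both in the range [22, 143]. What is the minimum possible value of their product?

Since x + y is fixed, pushing one of them to its bound minimizes the product.
The extreme feasible split is x = 125, y = 143, giving xy = 17875.

17875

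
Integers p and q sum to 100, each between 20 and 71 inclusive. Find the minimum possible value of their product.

2059

Since p + q is fixed, pushing one of them to its bound minimizes the product.
The extreme feasible split is p = 29, q = 71, giving pq = 2059.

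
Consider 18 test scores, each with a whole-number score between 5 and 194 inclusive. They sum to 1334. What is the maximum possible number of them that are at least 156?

Suppose k of them are at least 156. Those contribute at least 156 each and the other 18 − k at least 5 each.
So the total is at least 156k + 5(18 − k) = 90 + 151k. This must be ≤ 1334, giving k ≤ 8.
k = 8 is achieved by 8 values at 156 and 10 at 5, total 1298; add 36 to one value (staying below 156) to reach 1334.

8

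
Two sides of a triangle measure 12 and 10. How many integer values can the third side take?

The triangle inequality gives |12 − 10| < c < 12 + 10, i.e. 2 < c < 22.
So c can be any integer from 3 to 21: 19 values.

19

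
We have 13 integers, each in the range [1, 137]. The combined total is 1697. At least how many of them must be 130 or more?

Suppose at most 13 − j of them reach 130; then j values are ≤ 129 and the rest ≤ 137.
The total is then ≤ 129·j + 137·(13 − j) = 1781 − 8j. For this to be ≥ 1697 we need j ≤ 10, so at least 13 − 10 = 3 must reach 130.
Exactly 3 works: 3 values at 137 and 10 at 129 total 1701; lower one of the high values by 4 (still ≥ 130) to hit 1697.

3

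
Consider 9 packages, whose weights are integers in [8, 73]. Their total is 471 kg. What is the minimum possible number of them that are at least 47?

Each value short of 47 is at most 46, costing at least 73 − 46 = 27 against the maximum total of 657.
We can afford to lose at most 657 − 471 = 186, so at most ⌊186/27⌋ = 6 fall short, and at least 3 are ≥ 47.
Exactly 3 works: 3 values at 73 and 6 at 46 total 495; lower one of the high values by 24 (still ≥ 47) to hit 471.

3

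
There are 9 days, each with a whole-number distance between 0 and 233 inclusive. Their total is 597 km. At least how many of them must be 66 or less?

If only k of them are at most 66, the other 9 − k are at least 67, so the total is at least (9 − k)·67 + k·0.
This is ≤ 597, so (9 − k)·67 + 0k ≤ 597, which gives k ≥ 1.
Exactly 1 works: 1 value at 0 and 8 at 67 total 536; raise one of the low values by 61 (still ≤ 66) to hit 597.

1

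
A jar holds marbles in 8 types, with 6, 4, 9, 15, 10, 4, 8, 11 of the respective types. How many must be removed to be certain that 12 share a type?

In the worst case you take as many as possible of each type without reaching 12: 6 + 4 + 9 + 11 + 10 + 4 + 8 + 11 = 63.
The next one must give 12 of some type, so 63 + 1 = 64.

64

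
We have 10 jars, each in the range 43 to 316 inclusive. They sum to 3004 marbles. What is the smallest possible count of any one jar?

Minimizing one value means maximizing the remaining 9.
The other 9 contribute at most 9 × 316 = 2844, leaving at least 3004 − 2844 = 160.
Since 160 ≥ 43, this is achievable: one at 160 and 9 at 316.

160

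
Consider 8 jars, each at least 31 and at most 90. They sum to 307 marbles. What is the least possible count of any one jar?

To make one jar as small as possible, make the other 7 as large as possible.
The other 7 can take up 7 × 90 = 630 ≥ 307 − 31, so one jar can sit at its floor of 31.
Achievable: one at 31 and the other 7 totalling 276, which fits since 7 × 31 ≤ 276 ≤ 7 × 90.

31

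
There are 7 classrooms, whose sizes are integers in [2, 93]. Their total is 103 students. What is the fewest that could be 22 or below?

3

Each value above 22 is at least 23, contributing at least 23 − 2 = 21 above the floor 2.
The sum exceeds the floor total 14 by 89, so at most ⌊89/21⌋ = 4 exceed 22, and at least 3 are ≤ 22.
Exactly 3 works: 3 values at 2 and 4 at 23 total 98; raise one of the low values by 5 (still ≤ 22) to hit 103.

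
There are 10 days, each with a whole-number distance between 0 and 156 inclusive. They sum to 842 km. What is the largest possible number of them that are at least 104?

If k of the values are ≥ 104, the total is ≥ 104k + 0(10 − k).
Setting 104k + 0(10 − k) ≤ 842 gives 104k ≤ 842, so k ≤ 8.
k = 8 is achieved by 8 values at 104 and 2 at 0, total 832; add 10 to one value (staying below 104) to reach 842.

8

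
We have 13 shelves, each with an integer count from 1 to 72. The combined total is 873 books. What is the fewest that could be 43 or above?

Suppose at most 13 − j of them reach 43; then j values are ≤ 42 and the rest ≤ 72.
The total is then ≤ 42·j + 72·(13 − j) = 936 − 30j. For this to be ≥ 873 we need j ≤ 2, so at least 13 − 2 = 11 must reach 43.
Exactly 11 works: 11 values at 72 and 2 at 42 total 876; lower one of the high values by 3 (still ≥ 43) to hit 873.

11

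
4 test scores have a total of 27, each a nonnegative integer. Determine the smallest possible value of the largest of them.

7

Some value must be at least ⌈27/4⌉ = 7, since 4 × 6 = 24 < 27.
Achievable: 3 of them at 7 and 1 at 6 total 27.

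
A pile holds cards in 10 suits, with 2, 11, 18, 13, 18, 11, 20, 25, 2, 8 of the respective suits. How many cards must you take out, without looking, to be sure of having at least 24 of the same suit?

In the worst case you take as many as possible of each suit without reaching 24: 2 + 11 + 18 + 13 + 18 + 11 + 20 + 23 + 2 + 8 = 126.
The next one must give 24 of some suit, so 126 + 1 = 127.

127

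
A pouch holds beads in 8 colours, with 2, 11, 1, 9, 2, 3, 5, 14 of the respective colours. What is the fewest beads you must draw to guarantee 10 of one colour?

41

In the worst case you take as many as possible of each colour without reaching 10: 2 + 9 + 1 + 9 + 2 + 3 + 5 + 9 = 40.
The next one must give 10 of some colour, so 40 + 1 = 41.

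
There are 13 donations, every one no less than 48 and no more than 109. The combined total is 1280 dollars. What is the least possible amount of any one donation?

48

Minimizing one value means maximizing the remaining 12.
The other 12 can take up 12 × 109 = 1308 ≥ 1280 − 48, so one donation can sit at its floor of 48.
Achievable: one at 48 and the other 12 totalling 1232, which fits since 12 × 48 ≤ 1232 ≤ 12 × 109.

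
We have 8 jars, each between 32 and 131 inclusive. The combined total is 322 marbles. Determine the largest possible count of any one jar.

98

Maximizing one value means minimizing the remaining 7.
The other 7 contribute at least 7 × 32 = 224, leaving at most 322 − 224 = 98.
Since 98 ≤ 131, this is achievable: one at 98 and 7 at 32.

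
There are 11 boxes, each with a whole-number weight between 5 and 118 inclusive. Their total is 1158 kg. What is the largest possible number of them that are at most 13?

1

Suppose k of them are at most 13. Those contribute at most 13 each and the rest at most 118 each.
So the total is at most 13k + 118(11 − k) = 1298 − 105k. This must still be ≥ 1158, so k ≤ 1.
k = 1 is achieved by 1 value at 13 and 10 at 118, total 1193; lower one of the 118's by 35 (still > 13) to reach 1158.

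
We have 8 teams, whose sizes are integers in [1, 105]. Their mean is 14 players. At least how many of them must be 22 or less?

4

The total is 8 × 14 = 112.
Let j be the number exceeding 22. Then the total is ≥ 23·j + 1·(8 − j) = 8 + 22j.
So 22j ≤ 104 and j ≤ 4; hence at least 8 − 4 = 4 are ≤ 22.
Exactly 4 works: 4 values at 1 and 4 at 23 total 96; raise one of the low values by 16 (still ≤ 22) to hit 112.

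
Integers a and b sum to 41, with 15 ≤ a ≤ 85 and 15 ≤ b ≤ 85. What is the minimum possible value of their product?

Since a + b is fixed, pushing one of them to its bound minimizes the product.
The extreme feasible split is a = 15, b = 26, giving ab = 390.

390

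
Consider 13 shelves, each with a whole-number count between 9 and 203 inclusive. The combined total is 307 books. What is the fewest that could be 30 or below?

5

Let j be the number exceeding 30. Then the total is ≥ 31·j + 9·(13 − j) = 117 + 22j.
So 22j ≤ 190 and j ≤ 8; hence at least 13 − 8 = 5 are ≤ 30.
Exactly 5 works: 5 values at 9 and 8 at 31 total 293; raise one of the low values by 14 (still ≤ 30) to hit 307.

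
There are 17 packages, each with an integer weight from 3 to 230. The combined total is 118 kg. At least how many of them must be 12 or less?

Each value above 12 is at least 13, contributing at least 13 − 3 = 10 above the floor 3.
The sum exceeds the floor total 51 by 67, so at most ⌊67/10⌋ = 6 exceed 12, and at least 11 are ≤ 12.
Exactly 11 works: 11 values at 3 and 6 at 13 total 111; raise one of the low values by 7 (still ≤ 12) to hit 118.

11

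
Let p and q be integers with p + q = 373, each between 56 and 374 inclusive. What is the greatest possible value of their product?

34782

With p + q fixed, pq peaks when the two are closest together.
Taking p = 186 and q = 187 (both in [56, 374]) gives pq = 34782.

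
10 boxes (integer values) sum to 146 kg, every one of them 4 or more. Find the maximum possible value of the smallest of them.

14

The average is 146/10 < 15, so some value is ≤ 14.
Equality holds with 4 values of 14 and 6 values of 15.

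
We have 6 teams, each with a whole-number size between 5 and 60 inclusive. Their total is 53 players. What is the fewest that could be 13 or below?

4

If only k of them are at most 13, the other 6 − k are at least 14, so the total is at least (6 − k)·14 + k·5.
This is ≤ 53, so (6 − k)·14 + 5k ≤ 53, which gives k ≥ 4.
Exactly 4 works: 4 values at 5 and 2 at 14 total 48; raise one of the low values by 5 (still ≤ 13) to hit 53.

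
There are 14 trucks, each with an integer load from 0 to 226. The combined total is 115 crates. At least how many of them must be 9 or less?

Each value above 9 is at least 10, contributing at least 10 − 0 = 10 above the floor 0.
The sum exceeds the floor total 0 by 115, so at most ⌊115/10⌋ = 11 exceed 9, and at least 3 are ≤ 9.
Exactly 3 works: 3 values at 0 and 11 at 10 total 110; raise one of the low values by 5 (still ≤ 9) to hit 115.

3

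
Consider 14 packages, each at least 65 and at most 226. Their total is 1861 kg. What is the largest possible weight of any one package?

226

Maximizing one value means minimizing the remaining 13.
The other 13 contribute at least 13 × 65 = 845, leaving at most 1861 − 845 = 1016.
But each package is capped at 226, so the maximum is 226.
Achievable: one at 226 and the other 13 totalling 1635, which fits since 13 × 65 ≤ 1635 ≤ 13 × 226.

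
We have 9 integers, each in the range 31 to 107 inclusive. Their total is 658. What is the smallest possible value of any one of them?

Minimizing one value means maximizing the remaining 8.
The other 8 can take up 8 × 107 = 856 ≥ 658 − 31, so one integer can sit at its floor of 31.
Achievable: one at 31 and the other 8 totalling 627, which fits since 8 × 31 ≤ 627 ≤ 8 × 107.

31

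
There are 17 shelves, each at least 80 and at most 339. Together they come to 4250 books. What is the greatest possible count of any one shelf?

339

To make one shelf as large as possible, make the other 16 as small as possible.
The other 16 contribute at least 16 × 80 = 1280, leaving at most 4250 − 1280 = 2970.
But each shelf is capped at 339, so the maximum is 339.
Achievable: one at 339 and the other 16 totalling 3911, which fits since 16 × 80 ≤ 3911 ≤ 16 × 339.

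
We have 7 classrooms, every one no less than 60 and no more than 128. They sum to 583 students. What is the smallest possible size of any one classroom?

To make one classroom as small as possible, make the other 6 as large as possible.
The other 6 can take up 6 × 128 = 768 ≥ 583 − 60, so one classroom can sit at its floor of 60.
Achievable: one at 60 and the other 6 totalling 523, which fits since 6 × 60 ≤ 523 ≤ 6 × 128.

60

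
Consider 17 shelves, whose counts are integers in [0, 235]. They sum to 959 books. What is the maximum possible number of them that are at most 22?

14

Suppose k of them are at most 22. Those contribute at most 22 each and the rest at most 235 each.
So the total is at most 22k + 235(17 − k) = 3995 − 213k. This must still be ≥ 959, so k ≤ 14.
k = 14 is achieved by 14 values at 22 and 3 at 235, total 1013; lower one of the 235's by 54 (still > 22) to reach 959.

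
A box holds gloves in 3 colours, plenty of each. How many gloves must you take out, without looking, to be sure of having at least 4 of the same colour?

In the worst case you draw 3 of each of the 3 colours: 3 × 3 = 9.
One more forces 4 of some colour, so 9 + 1 = 10.

10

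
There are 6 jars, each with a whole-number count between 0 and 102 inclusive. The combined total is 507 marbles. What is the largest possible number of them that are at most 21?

Suppose k of them are at most 21. Those contribute at most 21 each and the rest at most 102 each.
So the total is at most 21k + 102(6 − k) = 612 − 81k. This must still be ≥ 507, so k ≤ 1.
k = 1 is achieved by 1 value at 21 and 5 at 102, total 531; lower one of the 102's by 24 (still > 21) to reach 507.

1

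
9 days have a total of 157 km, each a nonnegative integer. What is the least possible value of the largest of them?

The 9 values sum to 157, so their maximum is at least ⌈157/9⌉ = 18.
Achievable: 4 of them at 18 and 5 at 17 total 157.

18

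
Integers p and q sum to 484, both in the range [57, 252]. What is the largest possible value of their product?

pq = p(484 − p) is maximized when p is as near 484/2 as the bounds allow.
Taking p = 242 and q = 242 (both in [57, 252]) gives pq = 58564.

58564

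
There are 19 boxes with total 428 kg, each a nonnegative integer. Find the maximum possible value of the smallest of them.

22

If every one of the 19 were at least 23, the total would be at least 19 × 23 = 437 > 428.
Achievable: 9 of them at 22 and 10 at 23 total 428.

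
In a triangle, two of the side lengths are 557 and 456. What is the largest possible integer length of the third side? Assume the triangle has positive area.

The third side must be less than 557 + 456 = 1013.
The largest integer below 1013 is 1012.

1012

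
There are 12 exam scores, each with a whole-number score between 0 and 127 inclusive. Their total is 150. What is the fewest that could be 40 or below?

9

Let j be the number exceeding 40. Then the total is ≥ 41·j + 0·(12 − j) = 0 + 41j.
So 41j ≤ 150 and j ≤ 3; hence at least 12 − 3 = 9 are ≤ 40.
Exactly 9 works: 9 values at 0 and 3 at 41 total 123; raise one of the low values by 27 (still ≤ 40) to hit 150.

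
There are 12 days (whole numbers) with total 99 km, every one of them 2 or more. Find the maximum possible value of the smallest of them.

8

The 12 values sum to 99, so their minimum is at most ⌊99/12⌋ = 8.
Taking 9 copies of 8 and 3 copies of 9 gives exactly 99, so 8 is attained.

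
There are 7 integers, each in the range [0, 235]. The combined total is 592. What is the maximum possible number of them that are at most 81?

Suppose k of them are at most 81. Those contribute at most 81 each and the rest at most 235 each.
So the total is at most 81k + 235(7 − k) = 1645 − 154k. This must still be ≥ 592, so k ≤ 6.
k = 6 is achieved by 6 values at 81 and 1 at 235, total 721; lower one of the 235's by 129 (still > 81) to reach 592.

6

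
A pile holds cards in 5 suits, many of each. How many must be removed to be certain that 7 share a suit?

In the worst case you draw 6 of each of the 5 suits: 5 × 6 = 30.
One more forces 7 of some suit, so 30 + 1 = 31.

31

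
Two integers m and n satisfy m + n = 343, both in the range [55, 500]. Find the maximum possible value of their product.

For a fixed sum, the product mn is largest when m and n are as close as possible.
Taking m = 171 and n = 172 (both in [55, 500]) gives mn = 29412.

29412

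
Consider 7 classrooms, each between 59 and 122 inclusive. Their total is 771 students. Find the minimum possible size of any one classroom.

To make one classroom as small as possible, make the other 6 as large as possible.
The other 6 can take up 6 × 122 = 732 ≥ 771 − 59, so one classroom can sit at its floor of 59.
Achievable: one at 59 and the other 6 totalling 712, which fits since 6 × 59 ≤ 712 ≤ 6 × 122.

59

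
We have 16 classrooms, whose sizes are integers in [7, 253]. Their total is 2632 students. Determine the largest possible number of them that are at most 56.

Each value at 56 or below falls at least 253 − 56 = 197 short of the ceiling 253.
The ceiling total is 16 × 253 = 4048, and we need 2632, so at most ⌊(4048 − 2632)/197⌋ = 7 can be that low.
k = 7 is achieved by 7 values at 56 and 9 at 253, total 2669; lower one of the 253's by 37 (still > 56) to reach 2632.

7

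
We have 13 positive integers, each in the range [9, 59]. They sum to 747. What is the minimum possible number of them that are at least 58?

3

If only k of them are at least 58, the other 13 − k are at most 57, so the total is at most k·59 + (13 − k)·57.
This must reach 747, so k·59 + (13 − k)·57 ≥ 747, giving k ≥ 3.
Exactly 3 works: 3 values at 59 and 10 at 57 total 747.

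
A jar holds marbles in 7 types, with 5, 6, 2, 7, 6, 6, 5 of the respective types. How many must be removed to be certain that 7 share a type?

37

In the worst case you take as many as possible of each type without reaching 7: 5 + 6 + 2 + 6 + 6 + 6 + 5 = 36.
The next one must give 7 of some type, so 36 + 1 = 37.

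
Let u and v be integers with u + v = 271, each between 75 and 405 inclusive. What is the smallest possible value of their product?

14700

uv = u(271 − u) is concave in u, so over [75, 196] it is minimized at an endpoint.
The extreme feasible split is u = 75, v = 196, giving uv = 14700.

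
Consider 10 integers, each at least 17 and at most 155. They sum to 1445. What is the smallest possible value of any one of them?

50

Minimizing one value means maximizing the remaining 9.
The other 9 contribute at most 9 × 155 = 1395, leaving at least 1445 − 1395 = 50.
Since 50 ≥ 17, this is achievable: one at 50 and 9 at 155.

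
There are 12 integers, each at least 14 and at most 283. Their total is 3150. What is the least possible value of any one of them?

Minimizing one value means maximizing the remaining 11.
The other 11 contribute at most 11 × 283 = 3113, leaving at least 3150 − 3113 = 37.
Since 37 ≥ 14, this is achievable: one at 37 and 11 at 283.

37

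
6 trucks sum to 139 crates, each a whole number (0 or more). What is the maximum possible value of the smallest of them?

23

The 6 values sum to 139, so their minimum is at most ⌊139/6⌋ = 23.
Taking 5 copies of 23 and 1 copy of 24 gives exactly 139, so 23 is attained.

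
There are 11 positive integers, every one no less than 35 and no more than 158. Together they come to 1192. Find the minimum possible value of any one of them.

35

Minimizing one value means maximizing the remaining 10.
The other 10 can take up 10 × 158 = 1580 ≥ 1192 − 35, so one integer can sit at its floor of 35.
Achievable: one at 35 and the other 10 totalling 1157, which fits since 10 × 35 ≤ 1157 ≤ 10 × 158.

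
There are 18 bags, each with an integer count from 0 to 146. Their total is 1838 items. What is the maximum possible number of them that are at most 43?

7

Suppose k of them are at most 43. Those contribute at most 43 each and the rest at most 146 each.
So the total is at most 43k + 146(18 − k) = 2628 − 103k. This must still be ≥ 1838, so k ≤ 7.
k = 7 is achieved by 7 values at 43 and 11 at 146, total 1907; lower one of the 146's by 69 (still > 43) to reach 1838.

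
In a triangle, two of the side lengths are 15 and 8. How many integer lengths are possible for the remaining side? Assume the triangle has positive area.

15

The triangle inequality gives |15 − 8| < c < 15 + 8, i.e. 7 < c < 23.
So c can be any integer from 8 to 22: 15 values.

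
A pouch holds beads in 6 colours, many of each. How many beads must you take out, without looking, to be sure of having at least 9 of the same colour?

49

In the worst case you draw 8 of each of the 6 colours: 6 × 8 = 48.
One more forces 9 of some colour, so 48 + 1 = 49.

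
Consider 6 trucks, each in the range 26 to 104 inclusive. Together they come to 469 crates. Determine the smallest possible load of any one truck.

To make one truck as small as possible, make the other 5 as large as possible.
The other 5 can take up 5 × 104 = 520 ≥ 469 − 26, so one truck can sit at its floor of 26.
Achievable: one at 26 and the other 5 totalling 443, which fits since 5 × 26 ≤ 443 ≤ 5 × 104.

26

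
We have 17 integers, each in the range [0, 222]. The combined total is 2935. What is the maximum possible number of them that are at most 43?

Each value at 43 or below falls at least 222 − 43 = 179 short of the ceiling 222.
The ceiling total is 17 × 222 = 3774, and we need 2935, so at most ⌊(3774 − 2935)/179⌋ = 4 can be that low.
k = 4 is achieved by 4 values at 43 and 13 at 222, total 3058; lower one of the 222's by 123 (still > 43) to reach 2935.

4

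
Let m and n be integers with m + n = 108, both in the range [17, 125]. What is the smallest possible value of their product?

Since m + n is fixed, pushing one of them to its bound minimizes the product.
At the endpoint m = 17, n = 108 − 17 = 91, so mn = 17 × 91 = 1547.

1547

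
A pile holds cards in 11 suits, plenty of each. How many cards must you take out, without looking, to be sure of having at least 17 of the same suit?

In the worst case you draw 16 of each of the 11 suits: 11 × 16 = 176.
One more forces 17 of some suit, so 176 + 1 = 177.

177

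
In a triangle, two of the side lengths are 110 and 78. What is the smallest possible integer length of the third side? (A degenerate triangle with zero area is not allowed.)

The third side must exceed |110 − 78| = 32.
The smallest integer above 32 is 33.

33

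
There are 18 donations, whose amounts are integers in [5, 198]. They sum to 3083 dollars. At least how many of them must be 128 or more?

Each value short of 128 is at most 127, costing at least 198 − 127 = 71 against the maximum total of 3564.
We can afford to lose at most 3564 − 3083 = 481, so at most ⌊481/71⌋ = 6 fall short, and at least 12 are ≥ 128.
Exactly 12 works: 12 values at 198 and 6 at 127 total 3138; lower one of the high values by 55 (still ≥ 128) to hit 3083.

12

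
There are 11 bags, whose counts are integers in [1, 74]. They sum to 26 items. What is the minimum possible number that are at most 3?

Let j be the number exceeding 3. Then the total is ≥ 4·j + 1·(11 − j) = 11 + 3j.
So 3j ≤ 15 and j ≤ 5; hence at least 11 − 5 = 6 are ≤ 3.
Exactly 6 works: 6 values at 1 and 5 at 4 total 26.

6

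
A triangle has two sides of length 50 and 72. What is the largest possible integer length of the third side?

The third side must be less than 50 + 72 = 122.
The largest integer below 122 is 121.

121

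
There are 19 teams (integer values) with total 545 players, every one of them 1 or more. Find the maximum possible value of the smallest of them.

28

The 19 values sum to 545, so their minimum is at most ⌊545/19⌋ = 28.
Equality holds with 6 values of 28 and 13 values of 29.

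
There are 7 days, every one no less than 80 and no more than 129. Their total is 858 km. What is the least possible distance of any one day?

84

Minimizing one value means maximizing the remaining 6.
The other 6 contribute at most 6 × 129 = 774, leaving at least 858 − 774 = 84.
Since 84 ≥ 80, this is achievable: one at 84 and 6 at 129.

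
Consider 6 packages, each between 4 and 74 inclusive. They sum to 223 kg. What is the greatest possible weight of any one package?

74

Maximizing one value means minimizing the remaining 5.
The other 5 contribute at least 5 × 4 = 20, leaving at most 223 − 20 = 203.
But each package is capped at 74, so the maximum is 74.
Achievable: one at 74 and the other 5 totalling 149, which fits since 5 × 4 ≤ 149 ≤ 5 × 74.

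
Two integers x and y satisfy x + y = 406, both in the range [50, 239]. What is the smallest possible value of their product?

For a fixed sum, xy is smallest when x and y are as far apart as possible.
The extreme feasible split is x = 167, y = 239, giving xy = 39913.

39913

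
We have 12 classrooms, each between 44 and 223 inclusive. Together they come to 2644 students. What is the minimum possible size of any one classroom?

Minimizing one value means maximizing the remaining 11.
The other 11 contribute at most 11 × 223 = 2453, leaving at least 2644 − 2453 = 191.
Since 191 ≥ 44, this is achievable: one at 191 and 11 at 223.

191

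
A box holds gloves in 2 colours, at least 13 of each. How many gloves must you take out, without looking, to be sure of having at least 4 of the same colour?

7

In the worst case you draw 3 of each of the 2 colours: 2 × 3 = 6.
One more forces 4 of some colour, so 6 + 1 = 7.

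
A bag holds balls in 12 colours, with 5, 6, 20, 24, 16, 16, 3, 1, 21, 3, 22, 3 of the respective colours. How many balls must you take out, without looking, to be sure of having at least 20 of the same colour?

In the worst case you take as many as possible of each colour without reaching 20: 5 + 6 + 19 + 19 + 16 + 16 + 3 + 1 + 19 + 3 + 19 + 3 = 129.
The next one must give 20 of some colour, so 129 + 1 = 130.

130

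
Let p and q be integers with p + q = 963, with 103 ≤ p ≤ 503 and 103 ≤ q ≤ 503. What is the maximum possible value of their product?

With p + q fixed, pq peaks when the two are closest together.
Taking p = 481 and q = 482 (both in [103, 503]) gives pq = 231842.

231842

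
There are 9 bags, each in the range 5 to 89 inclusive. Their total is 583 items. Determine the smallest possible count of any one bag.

5

Minimizing one value means maximizing the remaining 8.
The other 8 can take up 8 × 89 = 712 ≥ 583 − 5, so one bag can sit at its floor of 5.
Achievable: one at 5 and the other 8 totalling 578, which fits since 8 × 5 ≤ 578 ≤ 8 × 89.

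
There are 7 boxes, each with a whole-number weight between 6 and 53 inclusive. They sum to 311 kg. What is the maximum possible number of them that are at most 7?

Suppose k of them are at most 7. Those contribute at most 7 each and the rest at most 53 each.
So the total is at most 7k + 53(7 − k) = 371 − 46k. This must still be ≥ 311, so k ≤ 1.
k = 1 is achieved by 1 value at 7 and 6 at 53, total 325; lower one of the 53's by 14 (still > 7) to reach 311.

1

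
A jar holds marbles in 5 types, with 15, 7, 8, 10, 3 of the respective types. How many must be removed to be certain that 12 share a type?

In the worst case you take as many as possible of each type without reaching 12: 11 + 7 + 8 + 10 + 3 = 39.
The next one must give 12 of some type, so 39 + 1 = 40.

40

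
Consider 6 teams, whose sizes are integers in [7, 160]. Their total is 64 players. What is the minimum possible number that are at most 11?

Let j be the number exceeding 11. Then the total is ≥ 12·j + 7·(6 − j) = 42 + 5j.
So 5j ≤ 22 and j ≤ 4; hence at least 6 − 4 = 2 are ≤ 11.
Exactly 2 works: 2 values at 7 and 4 at 12 total 62; raise one of the low values by 2 (still ≤ 11) to hit 64.

2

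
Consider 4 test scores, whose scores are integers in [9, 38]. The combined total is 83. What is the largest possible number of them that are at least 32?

2

If k of the values are ≥ 32, the total is ≥ 32k + 9(4 − k).
Setting 32k + 9(4 − k) ≤ 83 gives 23k ≤ 47, so k ≤ 2.
k = 2 is achieved by 2 values at 32 and 2 at 9, total 82; add 1 to one value (staying below 32) to reach 83.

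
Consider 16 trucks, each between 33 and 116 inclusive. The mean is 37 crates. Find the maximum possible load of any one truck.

97

To make one truck as large as possible, make the other 15 as small as possible.
The total is 16 × 37 = 592.
The other 15 contribute at least 15 × 33 = 495, leaving at most 592 − 495 = 97.
Since 97 ≤ 116, this is achievable: one at 97 and 15 at 33.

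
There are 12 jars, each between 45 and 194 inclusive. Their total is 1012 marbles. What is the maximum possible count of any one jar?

To make one jar as large as possible, make the other 11 as small as possible.
The other 11 contribute at least 11 × 45 = 495, leaving at most 1012 − 495 = 517.
But each jar is capped at 194, so the maximum is 194.
Achievable: one at 194 and the other 11 totalling 818, which fits since 11 × 45 ≤ 818 ≤ 11 × 194.

194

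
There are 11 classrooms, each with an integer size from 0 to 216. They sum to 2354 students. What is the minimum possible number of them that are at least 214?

4

Each value short of 214 is at most 213, costing at least 216 − 213 = 3 against the maximum total of 2376.
We can afford to lose at most 2376 − 2354 = 22, so at most ⌊22/3⌋ = 7 fall short, and at least 4 are ≥ 214.
Exactly 4 works: 4 values at 216 and 7 at 213 total 2355; lower one of the high values by 1 (still ≥ 214) to hit 2354.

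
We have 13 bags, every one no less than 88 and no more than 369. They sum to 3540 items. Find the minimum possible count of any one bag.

88

Minimizing one value means maximizing the remaining 12.
The other 12 can take up 12 × 369 = 4428 ≥ 3540 − 88, so one bag can sit at its floor of 88.
Achievable: one at 88 and the other 12 totalling 3452, which fits since 12 × 88 ≤ 3452 ≤ 12 × 369.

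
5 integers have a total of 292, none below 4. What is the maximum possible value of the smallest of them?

The average is 292/5 < 59, so some value is ≤ 58.
Achievable: 3 of them at 58 and 2 at 59 total 292.

58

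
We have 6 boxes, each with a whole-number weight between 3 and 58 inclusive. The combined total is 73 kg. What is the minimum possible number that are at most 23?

4

If only k of them are at most 23, the other 6 − k are at least 24, so the total is at least (6 − k)·24 + k·3.
This is ≤ 73, so (6 − k)·24 + 3k ≤ 73, which gives k ≥ 4.
Exactly 4 works: 4 values at 3 and 2 at 24 total 60; raise one of the low values by 13 (still ≤ 23) to hit 73.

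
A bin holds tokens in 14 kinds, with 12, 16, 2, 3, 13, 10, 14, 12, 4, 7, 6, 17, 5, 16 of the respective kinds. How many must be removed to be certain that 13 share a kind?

In the worst case you take as many as possible of each kind without reaching 13: 12 + 12 + 2 + 3 + 12 + 10 + 12 + 12 + 4 + 7 + 6 + 12 + 5 + 12 = 121.
The next one must give 13 of some kind, so 121 + 1 = 122.

122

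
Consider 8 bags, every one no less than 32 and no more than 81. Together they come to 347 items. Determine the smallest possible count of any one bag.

32

To make one bag as small as possible, make the other 7 as large as possible.
The other 7 can take up 7 × 81 = 567 ≥ 347 − 32, so one bag can sit at its floor of 32.
Achievable: one at 32 and the other 7 totalling 315, which fits since 7 × 32 ≤ 315 ≤ 7 × 81.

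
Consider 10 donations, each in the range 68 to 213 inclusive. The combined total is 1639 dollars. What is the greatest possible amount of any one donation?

213

To make one donation as large as possible, make the other 9 as small as possible.
The other 9 contribute at least 9 × 68 = 612, leaving at most 1639 − 612 = 1027.
But each donation is capped at 213, so the maximum is 213.
Achievable: one at 213 and the other 9 totalling 1426, which fits since 9 × 68 ≤ 1426 ≤ 9 × 213.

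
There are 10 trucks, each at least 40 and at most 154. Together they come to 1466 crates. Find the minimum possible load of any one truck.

80

To make one truck as small as possible, make the other 9 as large as possible.
The other 9 contribute at most 9 × 154 = 1386, leaving at least 1466 − 1386 = 80.
Since 80 ≥ 40, this is achievable: one at 80 and 9 at 154.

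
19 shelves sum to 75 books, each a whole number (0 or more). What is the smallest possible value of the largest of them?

4

Some value must be at least ⌈75/19⌉ = 4, since 19 × 3 = 57 < 75.
Achievable: 18 of them at 4 and 1 at 3 total 75.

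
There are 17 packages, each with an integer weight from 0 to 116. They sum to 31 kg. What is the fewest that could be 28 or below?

16

Let j be the number exceeding 28. Then the total is ≥ 29·j + 0·(17 − j) = 0 + 29j.
So 29j ≤ 31 and j ≤ 1; hence at least 17 − 1 = 16 are ≤ 28.
Exactly 16 works: 16 values at 0 and 1 at 29 total 29; raise one of the low values by 2 (still ≤ 28) to hit 31.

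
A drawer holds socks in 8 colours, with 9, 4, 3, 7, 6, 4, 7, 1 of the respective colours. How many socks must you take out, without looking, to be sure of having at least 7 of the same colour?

37

In the worst case you take as many as possible of each colour without reaching 7: 6 + 4 + 3 + 6 + 6 + 4 + 6 + 1 = 36.
The next one must give 7 of some colour, so 36 + 1 = 37.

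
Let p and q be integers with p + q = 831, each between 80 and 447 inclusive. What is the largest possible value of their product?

172640

pq = p(831 − p) is maximized when p is as near 831/2 as the bounds allow.
Taking p = 415 and q = 416 (both in [80, 447]) gives pq = 172640.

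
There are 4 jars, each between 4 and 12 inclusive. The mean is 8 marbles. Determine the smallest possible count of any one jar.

4

Minimizing one value means maximizing the remaining 3.
The total is 4 × 8 = 32.
The other 3 can take up 3 × 12 = 36 ≥ 32 − 4, so one jar can sit at its floor of 4.
Achievable: one at 4 and the other 3 totalling 28, which fits since 3 × 4 ≤ 28 ≤ 3 × 12.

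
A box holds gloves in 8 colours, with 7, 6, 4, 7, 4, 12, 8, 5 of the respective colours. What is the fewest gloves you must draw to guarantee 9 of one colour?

In the worst case you take as many as possible of each colour without reaching 9: 7 + 6 + 4 + 7 + 4 + 8 + 8 + 5 = 49.
The next one must give 9 of some colour, so 49 + 1 = 50.

50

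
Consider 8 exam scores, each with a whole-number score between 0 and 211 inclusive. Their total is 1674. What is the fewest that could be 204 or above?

7

Each value short of 204 is at most 203, costing at least 211 − 203 = 8 against the maximum total of 1688.
We can afford to lose at most 1688 − 1674 = 14, so at most ⌊14/8⌋ = 1 fall short, and at least 7 are ≥ 204.
Exactly 7 works: 7 values at 211 and 1 at 203 total 1680; lower one of the high values by 6 (still ≥ 204) to hit 1674.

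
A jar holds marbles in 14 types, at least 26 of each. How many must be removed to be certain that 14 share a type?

183

You could draw 13 of every type without reaching 14 of any — 182 in all.
One more forces 14 of some type, so 182 + 1 = 183.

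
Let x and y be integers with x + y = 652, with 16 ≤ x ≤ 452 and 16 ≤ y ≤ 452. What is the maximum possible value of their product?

xy = x(652 − x) is maximized when x is as near 652/2 as the bounds allow.
Taking x = 326 and y = 326 (both in [16, 452]) gives xy = 106276.

106276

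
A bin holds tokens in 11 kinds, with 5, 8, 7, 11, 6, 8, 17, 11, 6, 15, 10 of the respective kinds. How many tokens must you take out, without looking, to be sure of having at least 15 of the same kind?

In the worst case you take as many as possible of each kind without reaching 15: 5 + 8 + 7 + 11 + 6 + 8 + 14 + 11 + 6 + 14 + 10 = 100.
The next one must give 15 of some kind, so 100 + 1 = 101.

101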